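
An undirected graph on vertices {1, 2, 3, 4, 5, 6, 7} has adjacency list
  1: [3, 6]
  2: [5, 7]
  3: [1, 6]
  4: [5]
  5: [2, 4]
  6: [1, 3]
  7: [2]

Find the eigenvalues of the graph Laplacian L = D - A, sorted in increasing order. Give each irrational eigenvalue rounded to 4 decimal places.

[0, 0, 0.5858, 2, 3, 3, 3.4142]

With the vertex order [1, 2, 3, 4, 5, 6, 7], the degrees are [2, 2, 2, 1, 2, 2, 1], giving D = diag(2, 2, 2, 1, 2, 2, 1) and L = D - A. Diagonalising L (or applying a numerical eigensolver to the 7x7 matrix) gives the spectrum above. The 2 zero eigenvalues correspond to the 2 connected components. There are 2 zeros in the spectrum, matching the 2 components.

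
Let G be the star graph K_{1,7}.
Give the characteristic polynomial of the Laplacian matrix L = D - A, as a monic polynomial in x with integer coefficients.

The graph has 8 vertices and degree multiset [7, 1, 1, 1, 1, 1, 1, 1]; D is the diagonal matrix of degrees and L = D - A. Computing det(xI - L) by cofactor expansion (or equivalently via sum-over-permutations) gives x^8 - 14x^7 + 63x^6 - 140x^5 + 175x^4 - 126x^3 + 49x^2 - 8x. The coefficient of x^7 equals -trace(L) = -14, matching the sum of degrees. There is one zero in the spectrum, matching the 1 component.

x^8 - 14x^7 + 63x^6 - 140x^5 + 175x^4 - 126x^3 + 49x^2 - 8x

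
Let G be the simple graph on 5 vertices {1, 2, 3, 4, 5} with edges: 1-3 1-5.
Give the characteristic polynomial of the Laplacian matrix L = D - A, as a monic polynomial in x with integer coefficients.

x^5 - 4x^4 + 3x^3

With the vertex order [1, 2, 3, 4, 5], the degrees are [2, 0, 1, 0, 1], giving D = diag(2, 0, 1, 0, 1) and L = D - A. Computing det(xI - L) by cofactor expansion (or equivalently via sum-over-permutations) gives x^5 - 4x^4 + 3x^3. The coefficient of x^4 equals -trace(L) = -4, matching the sum of degrees.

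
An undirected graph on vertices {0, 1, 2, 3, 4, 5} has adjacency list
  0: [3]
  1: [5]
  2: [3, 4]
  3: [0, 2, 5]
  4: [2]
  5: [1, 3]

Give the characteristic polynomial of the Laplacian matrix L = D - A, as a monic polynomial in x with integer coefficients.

x^6 - 10x^5 + 35x^4 - 52x^3 + 31x^2 - 6x

Reading degrees in the order [0, 1, 2, 3, 4, 5] gives [1, 1, 2, 3, 1, 2]; set D = diag(1, 1, 2, 3, 1, 2) and form L = D - A. Computing det(xI - L) by cofactor expansion (or equivalently via sum-over-permutations) gives x^6 - 10x^5 + 35x^4 - 52x^3 + 31x^2 - 6x. Since p(0) = det(-L) = 0, x divides p(x). By the matrix-tree theorem the graph has (1/6) * product of the nonzero eigenvalues = 1 spanning tree. The largest eigenvalue, 4.3028, is at most the vertex count 6.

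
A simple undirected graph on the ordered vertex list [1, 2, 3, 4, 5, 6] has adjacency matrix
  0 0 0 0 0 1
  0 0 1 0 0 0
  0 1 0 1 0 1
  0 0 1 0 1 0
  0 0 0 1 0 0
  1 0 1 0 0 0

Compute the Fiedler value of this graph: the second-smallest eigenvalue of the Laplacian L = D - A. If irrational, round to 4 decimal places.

0.3820

Each diagonal entry of L is the vertex degree and each off-diagonal entry is -1 where an edge is present, 0 otherwise; in the order [1, 2, 3, 4, 5, 6] the diagonal is [1, 1, 3, 2, 1, 2]. The sorted Laplacian eigenvalues are [0, 0.3820, 0.6972, 2, 2.6180, 4.3028]; the algebraic connectivity is the second entry, 0.3820. By the matrix-tree theorem the graph has (1/6) * product of the nonzero eigenvalues = 1 spanning tree.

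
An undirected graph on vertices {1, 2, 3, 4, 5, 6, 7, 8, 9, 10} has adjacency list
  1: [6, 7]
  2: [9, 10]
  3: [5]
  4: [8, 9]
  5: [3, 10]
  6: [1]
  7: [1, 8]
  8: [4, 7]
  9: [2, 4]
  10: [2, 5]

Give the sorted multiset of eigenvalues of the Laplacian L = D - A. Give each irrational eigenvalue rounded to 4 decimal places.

[0, 0.0979, 0.3820, 0.8244, 1.3820, 2, 2.6180, 3.1756, 3.6180, 3.9021]

Each diagonal entry of L is the vertex degree and each off-diagonal entry is -1 where an edge is present, 0 otherwise; in the order [1, 2, 3, 4, 5, 6, 7, 8, 9, 10] the diagonal is [2, 2, 1, 2, 2, 1, 2, 2, 2, 2]. Since every row of L sums to 0, the all-ones vector is in the kernel and 0 is an eigenvalue. The single zero eigenvalue shows the graph is connected. There is one zero in the spectrum, matching the 1 component. By the matrix-tree theorem the graph has (1/10) * product of the nonzero eigenvalues = 1 spanning tree.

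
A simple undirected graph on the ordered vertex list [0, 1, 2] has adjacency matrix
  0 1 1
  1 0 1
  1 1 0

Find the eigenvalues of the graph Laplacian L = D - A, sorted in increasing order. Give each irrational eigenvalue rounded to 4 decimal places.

With the vertex order [0, 1, 2], the degrees are [2, 2, 2], giving D = diag(2, 2, 2) and L = D - A. The multiplicity of 0 as a Laplacian eigenvalue equals the number of connected components. By the matrix-tree theorem the graph has (1/3) * product of the nonzero eigenvalues = 3 spanning trees. The eigenvalues sum to 6, which equals trace(L) = 2|E|.

[0, 3, 3]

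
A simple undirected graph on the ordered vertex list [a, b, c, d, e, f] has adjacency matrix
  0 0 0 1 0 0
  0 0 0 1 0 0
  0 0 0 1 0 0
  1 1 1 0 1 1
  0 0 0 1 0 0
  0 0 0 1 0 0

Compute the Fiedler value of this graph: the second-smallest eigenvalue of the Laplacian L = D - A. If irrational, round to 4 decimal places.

Reading degrees in the order [a, b, c, d, e, f] gives [1, 1, 1, 5, 1, 1]; set D = diag(1, 1, 1, 5, 1, 1) and form L = D - A. The smallest Laplacian eigenvalue is always 0. The next one, lambda_2 = 1, measures how hard the graph is to disconnect: larger values mean better connectivity. There is one zero in the spectrum, matching the 1 component.

1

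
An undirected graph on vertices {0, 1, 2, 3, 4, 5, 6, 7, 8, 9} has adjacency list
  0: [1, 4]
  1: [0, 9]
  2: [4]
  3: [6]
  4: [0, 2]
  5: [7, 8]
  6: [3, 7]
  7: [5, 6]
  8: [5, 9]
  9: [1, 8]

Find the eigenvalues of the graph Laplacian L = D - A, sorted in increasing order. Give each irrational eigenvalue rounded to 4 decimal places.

[0, 0.0979, 0.3820, 0.8244, 1.3820, 2, 2.6180, 3.1756, 3.6180, 3.9021]

Each diagonal entry of L is the vertex degree and each off-diagonal entry is -1 where an edge is present, 0 otherwise; in the order [0, 1, 2, 3, 4, 5, 6, 7, 8, 9] the diagonal is [2, 2, 1, 1, 2, 2, 2, 2, 2, 2]. Since every row of L sums to 0, the all-ones vector is in the kernel and 0 is an eigenvalue. The single zero eigenvalue shows the graph is connected. There is one zero in the spectrum, matching the 1 component.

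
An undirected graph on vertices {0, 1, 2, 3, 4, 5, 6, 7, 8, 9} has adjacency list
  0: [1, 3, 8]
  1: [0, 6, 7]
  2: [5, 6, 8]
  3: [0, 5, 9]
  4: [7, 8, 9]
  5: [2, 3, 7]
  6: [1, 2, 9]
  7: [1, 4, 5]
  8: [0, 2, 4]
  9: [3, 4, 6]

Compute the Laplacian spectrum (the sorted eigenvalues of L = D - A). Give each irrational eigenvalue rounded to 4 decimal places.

[0, 2, 2, 2, 2, 2, 5, 5, 5, 5]

With the vertex order [0, 1, 2, 3, 4, 5, 6, 7, 8, 9], the degrees are [3, 3, 3, 3, 3, 3, 3, 3, 3, 3], giving D = diag(3, 3, 3, 3, 3, 3, 3, 3, 3, 3) and L = D - A. Diagonalising L (or applying a numerical eigensolver to the 10x10 matrix) gives the spectrum above. The single zero eigenvalue shows the graph is connected. By the matrix-tree theorem the graph has (1/10) * product of the nonzero eigenvalues = 2000 spanning trees.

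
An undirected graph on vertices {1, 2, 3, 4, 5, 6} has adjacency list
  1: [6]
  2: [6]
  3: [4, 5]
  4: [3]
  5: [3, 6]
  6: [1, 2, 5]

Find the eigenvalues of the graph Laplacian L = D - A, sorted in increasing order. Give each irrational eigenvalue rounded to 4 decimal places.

Each diagonal entry of L is the vertex degree and each off-diagonal entry is -1 where an edge is present, 0 otherwise; in the order [1, 2, 3, 4, 5, 6] the diagonal is [1, 1, 2, 1, 2, 3]. The multiplicity of 0 as a Laplacian eigenvalue equals the number of connected components.

[0, 0.3249, 1, 1.4608, 3, 4.2143]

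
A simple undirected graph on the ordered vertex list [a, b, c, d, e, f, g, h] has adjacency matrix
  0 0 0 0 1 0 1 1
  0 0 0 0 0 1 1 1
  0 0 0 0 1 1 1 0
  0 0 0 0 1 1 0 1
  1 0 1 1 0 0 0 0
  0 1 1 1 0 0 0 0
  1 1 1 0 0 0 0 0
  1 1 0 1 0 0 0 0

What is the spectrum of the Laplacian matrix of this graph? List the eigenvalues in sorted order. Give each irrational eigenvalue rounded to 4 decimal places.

[0, 2, 2, 2, 4, 4, 4, 6]

Reading degrees in the order [a, b, c, d, e, f, g, h] gives [3, 3, 3, 3, 3, 3, 3, 3]; set D = diag(3, 3, 3, 3, 3, 3, 3, 3) and form L = D - A. L is symmetric positive semidefinite, so every eigenvalue is real and nonnegative. The single zero eigenvalue shows the graph is connected. The largest eigenvalue, 6, is at most the vertex count 8. There is one zero in the spectrum, matching the 1 component.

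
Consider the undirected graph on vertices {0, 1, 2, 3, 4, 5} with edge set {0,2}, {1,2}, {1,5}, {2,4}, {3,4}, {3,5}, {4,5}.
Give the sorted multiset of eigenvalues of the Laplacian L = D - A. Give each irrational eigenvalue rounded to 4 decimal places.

Each diagonal entry of L is the vertex degree and each off-diagonal entry is -1 where an edge is present, 0 otherwise; in the order [0, 1, 2, 3, 4, 5] the diagonal is [1, 2, 3, 2, 3, 3]. L is symmetric positive semidefinite, so every eigenvalue is real and nonnegative. The single zero eigenvalue shows the graph is connected.

[0, 0.7216, 1.6826, 3, 3.7046, 4.8912]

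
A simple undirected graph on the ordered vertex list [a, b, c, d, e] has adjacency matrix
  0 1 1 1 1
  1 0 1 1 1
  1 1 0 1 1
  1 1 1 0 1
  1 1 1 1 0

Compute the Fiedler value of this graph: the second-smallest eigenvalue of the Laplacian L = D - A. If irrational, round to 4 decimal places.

5

With the vertex order [a, b, c, d, e], the degrees are [4, 4, 4, 4, 4], giving D = diag(4, 4, 4, 4, 4) and L = D - A. The sorted Laplacian eigenvalues are [0, 5, 5, 5, 5]; the algebraic connectivity is the second entry, 5.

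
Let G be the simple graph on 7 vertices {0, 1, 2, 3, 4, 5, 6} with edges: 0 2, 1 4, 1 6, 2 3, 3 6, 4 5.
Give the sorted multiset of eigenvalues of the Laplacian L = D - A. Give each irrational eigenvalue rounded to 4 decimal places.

Reading degrees in the order [0, 1, 2, 3, 4, 5, 6] gives [1, 2, 2, 2, 2, 1, 2]; set D = diag(1, 2, 2, 2, 2, 1, 2) and form L = D - A. L is symmetric positive semidefinite, so every eigenvalue is real and nonnegative. The single zero eigenvalue shows the graph is connected. The largest eigenvalue, 3.8019, is at most the vertex count 7. By the matrix-tree theorem the graph has (1/7) * product of the nonzero eigenvalues = 1 spanning tree.

[0, 0.1981, 0.7530, 1.5550, 2.4450, 3.2470, 3.8019]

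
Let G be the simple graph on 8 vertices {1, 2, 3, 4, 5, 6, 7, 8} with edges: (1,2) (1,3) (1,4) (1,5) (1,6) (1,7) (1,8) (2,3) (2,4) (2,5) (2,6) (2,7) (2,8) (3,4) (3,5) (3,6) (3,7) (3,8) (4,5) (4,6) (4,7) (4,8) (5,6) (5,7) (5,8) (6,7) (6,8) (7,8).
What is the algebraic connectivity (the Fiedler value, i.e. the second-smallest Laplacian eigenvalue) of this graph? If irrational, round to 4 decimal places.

8

Reading degrees in the order [1, 2, 3, 4, 5, 6, 7, 8] gives [7, 7, 7, 7, 7, 7, 7, 7]; set D = diag(7, 7, 7, 7, 7, 7, 7, 7) and form L = D - A. Computing the eigenvalues of L and sorting gives [0, 8, 8, 8, 8, 8, 8, 8]. The Fiedler value lambda_2 = 8 is strictly positive, so the graph is connected. There is one zero in the spectrum, matching the 1 component. The largest eigenvalue, 8, is at most the vertex count 8.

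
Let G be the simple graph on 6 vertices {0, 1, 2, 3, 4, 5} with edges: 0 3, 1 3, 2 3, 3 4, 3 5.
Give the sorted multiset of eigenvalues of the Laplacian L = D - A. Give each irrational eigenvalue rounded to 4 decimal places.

Each diagonal entry of L is the vertex degree and each off-diagonal entry is -1 where an edge is present, 0 otherwise; in the order [0, 1, 2, 3, 4, 5] the diagonal is [1, 1, 1, 5, 1, 1]. Diagonalising L (or applying a numerical eigensolver to the 6x6 matrix) gives the spectrum above. The single zero eigenvalue shows the graph is connected. There is one zero in the spectrum, matching the 1 component. The largest eigenvalue, 6, is at most the vertex count 6.

[0, 1, 1, 1, 1, 6]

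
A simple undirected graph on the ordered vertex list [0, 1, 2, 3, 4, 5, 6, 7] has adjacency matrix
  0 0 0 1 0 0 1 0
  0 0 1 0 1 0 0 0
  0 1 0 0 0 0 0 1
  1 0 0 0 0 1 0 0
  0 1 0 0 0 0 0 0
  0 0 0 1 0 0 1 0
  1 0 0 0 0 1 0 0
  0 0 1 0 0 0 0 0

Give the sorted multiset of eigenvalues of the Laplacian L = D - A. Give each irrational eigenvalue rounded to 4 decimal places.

[0, 0, 0.5858, 2, 2, 2, 3.4142, 4]

Reading degrees in the order [0, 1, 2, 3, 4, 5, 6, 7] gives [2, 2, 2, 2, 1, 2, 2, 1]; set D = diag(2, 2, 2, 2, 1, 2, 2, 1) and form L = D - A. Diagonalising L (or applying a numerical eigensolver to the 8x8 matrix) gives the spectrum above. The 2 zero eigenvalues correspond to the 2 connected components.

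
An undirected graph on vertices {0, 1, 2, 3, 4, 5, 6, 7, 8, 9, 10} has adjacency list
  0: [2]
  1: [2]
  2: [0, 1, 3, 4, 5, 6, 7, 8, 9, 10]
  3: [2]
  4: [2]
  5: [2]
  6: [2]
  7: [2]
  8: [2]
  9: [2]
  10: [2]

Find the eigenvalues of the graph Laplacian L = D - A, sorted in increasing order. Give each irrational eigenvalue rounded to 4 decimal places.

[0, 1, 1, 1, 1, 1, 1, 1, 1, 1, 11]

With the vertex order [0, 1, 2, 3, 4, 5, 6, 7, 8, 9, 10], the degrees are [1, 1, 10, 1, 1, 1, 1, 1, 1, 1, 1], giving D = diag(1, 1, 10, 1, 1, 1, 1, 1, 1, 1, 1) and L = D - A. L is symmetric positive semidefinite, so every eigenvalue is real and nonnegative. The largest eigenvalue, 11, is at most the vertex count 11.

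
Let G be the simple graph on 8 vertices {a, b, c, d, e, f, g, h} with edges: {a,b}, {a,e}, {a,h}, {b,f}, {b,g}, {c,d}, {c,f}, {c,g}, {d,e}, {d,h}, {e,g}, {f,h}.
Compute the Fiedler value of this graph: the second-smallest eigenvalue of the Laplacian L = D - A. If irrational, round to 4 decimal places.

Each diagonal entry of L is the vertex degree and each off-diagonal entry is -1 where an edge is present, 0 otherwise; in the order [a, b, c, d, e, f, g, h] the diagonal is [3, 3, 3, 3, 3, 3, 3, 3]. The smallest Laplacian eigenvalue is always 0. The next one, lambda_2 = 2, measures how hard the graph is to disconnect: larger values mean better connectivity. The largest eigenvalue, 6, is at most the vertex count 8.

2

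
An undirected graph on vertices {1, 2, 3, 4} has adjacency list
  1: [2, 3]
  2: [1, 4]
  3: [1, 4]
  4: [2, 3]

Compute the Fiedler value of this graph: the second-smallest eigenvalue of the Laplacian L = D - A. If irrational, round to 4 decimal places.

2

Reading degrees in the order [1, 2, 3, 4] gives [2, 2, 2, 2]; set D = diag(2, 2, 2, 2) and form L = D - A. The sorted Laplacian eigenvalues are [0, 2, 2, 4]; the algebraic connectivity is the second entry, 2.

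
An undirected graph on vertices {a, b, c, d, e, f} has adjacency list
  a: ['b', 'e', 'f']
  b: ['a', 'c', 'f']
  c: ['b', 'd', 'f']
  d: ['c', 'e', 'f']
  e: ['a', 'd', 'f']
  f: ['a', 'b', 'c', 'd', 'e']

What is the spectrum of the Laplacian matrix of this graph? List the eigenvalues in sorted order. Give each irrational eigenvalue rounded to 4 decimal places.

[0, 2.3820, 2.3820, 4.6180, 4.6180, 6]

With the vertex order [a, b, c, d, e, f], the degrees are [3, 3, 3, 3, 3, 5], giving D = diag(3, 3, 3, 3, 3, 5) and L = D - A. Diagonalising L (or applying a numerical eigensolver to the 6x6 matrix) gives the spectrum above. The largest eigenvalue, 6, is at most the vertex count 6.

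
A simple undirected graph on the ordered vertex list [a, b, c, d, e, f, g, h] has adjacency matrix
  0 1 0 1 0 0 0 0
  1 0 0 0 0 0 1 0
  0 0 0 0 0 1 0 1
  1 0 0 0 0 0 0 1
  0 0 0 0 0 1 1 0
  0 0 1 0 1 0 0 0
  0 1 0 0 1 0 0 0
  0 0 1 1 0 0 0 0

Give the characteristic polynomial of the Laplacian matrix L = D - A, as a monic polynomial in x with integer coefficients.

Each diagonal entry of L is the vertex degree and each off-diagonal entry is -1 where an edge is present, 0 otherwise; in the order [a, b, c, d, e, f, g, h] the diagonal is [2, 2, 2, 2, 2, 2, 2, 2]. L has integer entries, so p(x) = det(xI - L) has integer coefficients. Expanding the determinant yields x^8 - 16x^7 + 104x^6 - 352x^5 + 660x^4 - 672x^3 + 336x^2 - 64x. Since p(0) = det(-L) = 0, x divides p(x).

x^8 - 16x^7 + 104x^6 - 352x^5 + 660x^4 - 672x^3 + 336x^2 - 64x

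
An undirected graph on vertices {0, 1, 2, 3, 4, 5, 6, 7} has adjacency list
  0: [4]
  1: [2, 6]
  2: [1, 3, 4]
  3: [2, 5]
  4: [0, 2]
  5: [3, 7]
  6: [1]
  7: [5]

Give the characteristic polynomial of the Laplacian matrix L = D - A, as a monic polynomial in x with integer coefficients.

With the vertex order [0, 1, 2, 3, 4, 5, 6, 7], the degrees are [1, 2, 3, 2, 2, 2, 1, 1], giving D = diag(1, 2, 3, 2, 2, 2, 1, 1) and L = D - A. L has integer entries, so p(x) = det(xI - L) has integer coefficients. Expanding the determinant yields x^8 - 14x^7 + 77x^6 - 212x^5 + 307x^4 - 224x^3 + 72x^2 - 8x. The constant term is 0 because L is singular (the all-ones vector lies in its kernel).

x^8 - 14x^7 + 77x^6 - 212x^5 + 307x^4 - 224x^3 + 72x^2 - 8x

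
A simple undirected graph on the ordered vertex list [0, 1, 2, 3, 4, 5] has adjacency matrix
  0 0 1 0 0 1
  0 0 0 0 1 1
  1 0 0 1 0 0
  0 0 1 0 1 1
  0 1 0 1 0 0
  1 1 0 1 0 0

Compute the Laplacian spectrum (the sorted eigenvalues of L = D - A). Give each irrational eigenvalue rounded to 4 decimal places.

Reading degrees in the order [0, 1, 2, 3, 4, 5] gives [2, 2, 2, 3, 2, 3]; set D = diag(2, 2, 2, 3, 2, 3) and form L = D - A. The multiplicity of 0 as a Laplacian eigenvalue equals the number of connected components. The eigenvalues sum to 14, which equals trace(L) = 2|E|. The largest eigenvalue, 5, is at most the vertex count 6.

[0, 1, 2, 3, 3, 5]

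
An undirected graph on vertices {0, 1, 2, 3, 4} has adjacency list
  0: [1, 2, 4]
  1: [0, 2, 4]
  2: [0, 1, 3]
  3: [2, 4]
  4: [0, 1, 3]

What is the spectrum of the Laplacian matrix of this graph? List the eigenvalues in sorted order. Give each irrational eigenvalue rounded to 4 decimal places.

Each diagonal entry of L is the vertex degree and each off-diagonal entry is -1 where an edge is present, 0 otherwise; in the order [0, 1, 2, 3, 4] the diagonal is [3, 3, 3, 2, 3]. L is symmetric positive semidefinite, so every eigenvalue is real and nonnegative. The single zero eigenvalue shows the graph is connected. The eigenvalues sum to 14, which equals trace(L) = 2|E|. There is one zero in the spectrum, matching the 1 component.

[0, 2, 3, 4, 5]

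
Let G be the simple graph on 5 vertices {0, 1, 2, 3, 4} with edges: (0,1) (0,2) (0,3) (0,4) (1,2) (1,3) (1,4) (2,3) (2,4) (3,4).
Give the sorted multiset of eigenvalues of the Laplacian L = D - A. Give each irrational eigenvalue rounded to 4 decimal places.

Reading degrees in the order [0, 1, 2, 3, 4] gives [4, 4, 4, 4, 4]; set D = diag(4, 4, 4, 4, 4) and form L = D - A. Diagonalising L (or applying a numerical eigensolver to the 5x5 matrix) gives the spectrum above. There is one zero in the spectrum, matching the 1 component. The largest eigenvalue, 5, is at most the vertex count 5.

[0, 5, 5, 5, 5]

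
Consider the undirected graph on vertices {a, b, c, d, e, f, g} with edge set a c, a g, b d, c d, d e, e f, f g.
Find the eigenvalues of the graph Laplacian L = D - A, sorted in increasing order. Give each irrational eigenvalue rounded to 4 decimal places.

[0, 0.5858, 1, 1.5858, 3, 3.4142, 4.4142]

With the vertex order [a, b, c, d, e, f, g], the degrees are [2, 1, 2, 3, 2, 2, 2], giving D = diag(2, 1, 2, 3, 2, 2, 2) and L = D - A. Diagonalising L (or applying a numerical eigensolver to the 7x7 matrix) gives the spectrum above. By the matrix-tree theorem the graph has (1/7) * product of the nonzero eigenvalues = 6 spanning trees. The largest eigenvalue, 4.4142, is at most the vertex count 7.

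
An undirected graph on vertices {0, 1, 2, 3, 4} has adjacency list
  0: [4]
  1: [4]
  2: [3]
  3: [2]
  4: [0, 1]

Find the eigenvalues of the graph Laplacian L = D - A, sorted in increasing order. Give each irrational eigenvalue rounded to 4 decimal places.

Each diagonal entry of L is the vertex degree and each off-diagonal entry is -1 where an edge is present, 0 otherwise; in the order [0, 1, 2, 3, 4] the diagonal is [1, 1, 1, 1, 2]. L is symmetric positive semidefinite, so every eigenvalue is real and nonnegative. The 2 zero eigenvalues correspond to the 2 connected components. The eigenvalues sum to 6, which equals trace(L) = 2|E|.

[0, 0, 1, 2, 3]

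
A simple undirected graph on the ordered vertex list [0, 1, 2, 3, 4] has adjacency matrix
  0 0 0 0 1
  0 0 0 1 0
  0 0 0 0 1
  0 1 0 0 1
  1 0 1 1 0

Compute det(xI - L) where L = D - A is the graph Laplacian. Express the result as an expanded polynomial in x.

Reading degrees in the order [0, 1, 2, 3, 4] gives [1, 1, 1, 2, 3]; set D = diag(1, 1, 1, 2, 3) and form L = D - A. Computing det(xI - L) by cofactor expansion (or equivalently via sum-over-permutations) gives x^5 - 8x^4 + 20x^3 - 18x^2 + 5x. The constant term is 0 because L is singular (the all-ones vector lies in its kernel). The largest eigenvalue, 4.1701, is at most the vertex count 5. The eigenvalues sum to 8, which equals trace(L) = 2|E|.

x^5 - 8x^4 + 20x^3 - 18x^2 + 5x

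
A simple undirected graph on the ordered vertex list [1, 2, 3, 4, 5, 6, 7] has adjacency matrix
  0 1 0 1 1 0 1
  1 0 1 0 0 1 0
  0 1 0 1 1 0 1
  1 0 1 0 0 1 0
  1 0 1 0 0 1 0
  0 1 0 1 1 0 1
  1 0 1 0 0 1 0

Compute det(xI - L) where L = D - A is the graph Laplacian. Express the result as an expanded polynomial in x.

x^7 - 24x^6 + 234x^5 - 1192x^4 + 3357x^3 - 4968x^2 + 3024x

Reading degrees in the order [1, 2, 3, 4, 5, 6, 7] gives [4, 3, 4, 3, 3, 4, 3]; set D = diag(4, 3, 4, 3, 3, 4, 3) and form L = D - A. The eigenvalues of L are [0, 3, 3, 3, 4, 4, 7]; the characteristic polynomial is the product of (x - lambda_i), which multiplies out to x^7 - 24x^6 + 234x^5 - 1192x^4 + 3357x^3 - 4968x^2 + 3024x. Since p(0) = det(-L) = 0, x divides p(x). There is one zero in the spectrum, matching the 1 component. The eigenvalues sum to 24, which equals trace(L) = 2|E|.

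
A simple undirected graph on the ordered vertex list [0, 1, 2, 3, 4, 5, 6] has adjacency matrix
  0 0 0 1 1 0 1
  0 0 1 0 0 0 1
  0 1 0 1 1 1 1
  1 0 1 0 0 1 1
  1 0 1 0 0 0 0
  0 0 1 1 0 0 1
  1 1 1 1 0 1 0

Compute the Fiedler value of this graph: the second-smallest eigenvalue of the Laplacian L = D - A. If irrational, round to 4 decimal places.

1.5972

Reading degrees in the order [0, 1, 2, 3, 4, 5, 6] gives [3, 2, 5, 4, 2, 3, 5]; set D = diag(3, 2, 5, 4, 2, 3, 5) and form L = D - A. The sorted Laplacian eigenvalues are [0, 1.5972, 2.1345, 3.1360, 4.8640, 5.8655, 6.4028]; the algebraic connectivity is the second entry, 1.5972. There is one zero in the spectrum, matching the 1 component.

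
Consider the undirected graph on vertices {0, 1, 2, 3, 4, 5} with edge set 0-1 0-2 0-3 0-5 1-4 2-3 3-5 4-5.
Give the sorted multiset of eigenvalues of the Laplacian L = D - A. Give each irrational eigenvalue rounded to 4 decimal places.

With the vertex order [0, 1, 2, 3, 4, 5], the degrees are [4, 2, 2, 3, 2, 3], giving D = diag(4, 2, 2, 3, 2, 3) and L = D - A. L is symmetric positive semidefinite, so every eigenvalue is real and nonnegative. The single zero eigenvalue shows the graph is connected. By the matrix-tree theorem the graph has (1/6) * product of the nonzero eigenvalues = 29 spanning trees.

[0, 1.1088, 2.2954, 3, 4.3174, 5.2784]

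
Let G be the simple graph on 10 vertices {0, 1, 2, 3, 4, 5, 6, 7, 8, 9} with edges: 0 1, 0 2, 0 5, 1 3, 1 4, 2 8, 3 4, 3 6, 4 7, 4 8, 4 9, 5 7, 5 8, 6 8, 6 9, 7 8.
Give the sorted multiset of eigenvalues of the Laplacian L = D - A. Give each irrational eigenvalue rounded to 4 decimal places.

Reading degrees in the order [0, 1, 2, 3, 4, 5, 6, 7, 8, 9] gives [3, 3, 2, 3, 5, 3, 3, 3, 5, 2]; set D = diag(3, 3, 2, 3, 5, 3, 3, 3, 5, 2) and form L = D - A. Diagonalising L (or applying a numerical eigensolver to the 10x10 matrix) gives the spectrum above. The largest eigenvalue, 6.8606, is at most the vertex count 10.

[0, 1.0205, 1.7700, 1.8974, 2.6829, 3.1565, 4.3184, 4.7184, 5.5753, 6.8606]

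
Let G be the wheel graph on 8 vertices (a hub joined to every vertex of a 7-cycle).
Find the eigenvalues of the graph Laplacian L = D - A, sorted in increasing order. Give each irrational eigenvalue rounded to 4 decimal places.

[0, 1.7530, 1.7530, 3.4450, 3.4450, 4.8019, 4.8019, 8]

The graph has 8 vertices and degree multiset [7, 3, 3, 3, 3, 3, 3, 3]; D is the diagonal matrix of degrees and L = D - A. L is symmetric positive semidefinite, so every eigenvalue is real and nonnegative. The single zero eigenvalue shows the graph is connected. There is one zero in the spectrum, matching the 1 component.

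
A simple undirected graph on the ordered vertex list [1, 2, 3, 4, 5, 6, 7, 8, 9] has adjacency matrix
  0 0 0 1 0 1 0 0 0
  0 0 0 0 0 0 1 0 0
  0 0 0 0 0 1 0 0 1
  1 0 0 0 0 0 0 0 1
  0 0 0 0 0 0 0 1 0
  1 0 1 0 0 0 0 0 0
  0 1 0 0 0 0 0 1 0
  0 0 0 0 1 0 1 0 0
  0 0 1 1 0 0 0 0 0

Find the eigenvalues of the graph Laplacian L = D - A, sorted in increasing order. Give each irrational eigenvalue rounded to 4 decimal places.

With the vertex order [1, 2, 3, 4, 5, 6, 7, 8, 9], the degrees are [2, 1, 2, 2, 1, 2, 2, 2, 2], giving D = diag(2, 1, 2, 2, 1, 2, 2, 2, 2) and L = D - A. L is symmetric positive semidefinite, so every eigenvalue is real and nonnegative. The 2 zero eigenvalues correspond to the 2 connected components. There are 2 zeros in the spectrum, matching the 2 components.

[0, 0, 0.5858, 1.3820, 1.3820, 2, 3.4142, 3.6180, 3.6180]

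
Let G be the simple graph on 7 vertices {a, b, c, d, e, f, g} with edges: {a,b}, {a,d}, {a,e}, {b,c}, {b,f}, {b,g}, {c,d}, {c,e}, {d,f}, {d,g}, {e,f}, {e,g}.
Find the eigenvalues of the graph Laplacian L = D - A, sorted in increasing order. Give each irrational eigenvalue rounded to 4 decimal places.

Each diagonal entry of L is the vertex degree and each off-diagonal entry is -1 where an edge is present, 0 otherwise; in the order [a, b, c, d, e, f, g] the diagonal is [3, 4, 3, 4, 4, 3, 3]. Since every row of L sums to 0, the all-ones vector is in the kernel and 0 is an eigenvalue. The eigenvalues sum to 24, which equals trace(L) = 2|E|. The largest eigenvalue, 7, is at most the vertex count 7.

[0, 3, 3, 3, 4, 4, 7]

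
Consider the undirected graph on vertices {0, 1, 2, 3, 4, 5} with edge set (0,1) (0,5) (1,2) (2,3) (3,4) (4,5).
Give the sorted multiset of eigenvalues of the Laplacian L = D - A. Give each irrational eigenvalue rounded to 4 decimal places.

[0, 1, 1, 3, 3, 4]

With the vertex order [0, 1, 2, 3, 4, 5], the degrees are [2, 2, 2, 2, 2, 2], giving D = diag(2, 2, 2, 2, 2, 2) and L = D - A. The multiplicity of 0 as a Laplacian eigenvalue equals the number of connected components. By the matrix-tree theorem the graph has (1/6) * product of the nonzero eigenvalues = 6 spanning trees.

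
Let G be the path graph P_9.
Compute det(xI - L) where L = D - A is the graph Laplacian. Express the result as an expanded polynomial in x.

x^9 - 16x^8 + 105x^7 - 364x^6 + 715x^5 - 792x^4 + 462x^3 - 120x^2 + 9x

The graph has 9 vertices and degree multiset [2, 2, 2, 2, 2, 2, 2, 1, 1]; D is the diagonal matrix of degrees and L = D - A. L has integer entries, so p(x) = det(xI - L) has integer coefficients. Expanding the determinant yields x^9 - 16x^8 + 105x^7 - 364x^6 + 715x^5 - 792x^4 + 462x^3 - 120x^2 + 9x. The constant term is 0 because L is singular (the all-ones vector lies in its kernel). There is one zero in the spectrum, matching the 1 component.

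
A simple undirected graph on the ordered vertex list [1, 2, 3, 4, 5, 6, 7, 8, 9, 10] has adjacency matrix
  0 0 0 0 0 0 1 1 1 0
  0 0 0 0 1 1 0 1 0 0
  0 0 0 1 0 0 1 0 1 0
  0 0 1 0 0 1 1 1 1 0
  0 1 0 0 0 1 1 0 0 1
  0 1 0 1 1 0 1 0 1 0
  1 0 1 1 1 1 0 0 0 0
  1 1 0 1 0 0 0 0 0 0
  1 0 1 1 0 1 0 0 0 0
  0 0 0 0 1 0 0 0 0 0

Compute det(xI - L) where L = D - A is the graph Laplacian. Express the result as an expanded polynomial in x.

x^10 - 36x^9 + 558x^8 - 4872x^7 + 26303x^6 - 90594x^5 + 197673x^4 - 260798x^3 + 185699x^2 - 52720x

With the vertex order [1, 2, 3, 4, 5, 6, 7, 8, 9, 10], the degrees are [3, 3, 3, 5, 4, 5, 5, 3, 4, 1], giving D = diag(3, 3, 3, 5, 4, 5, 5, 3, 4, 1) and L = D - A. Computing det(xI - L) by cofactor expansion (or equivalently via sum-over-permutations) gives x^10 - 36x^9 + 558x^8 - 4872x^7 + 26303x^6 - 90594x^5 + 197673x^4 - 260798x^3 + 185699x^2 - 52720x. The constant term is 0 because L is singular (the all-ones vector lies in its kernel). There is one zero in the spectrum, matching the 1 component. By the matrix-tree theorem the graph has (1/10) * product of the nonzero eigenvalues = 5272 spanning trees.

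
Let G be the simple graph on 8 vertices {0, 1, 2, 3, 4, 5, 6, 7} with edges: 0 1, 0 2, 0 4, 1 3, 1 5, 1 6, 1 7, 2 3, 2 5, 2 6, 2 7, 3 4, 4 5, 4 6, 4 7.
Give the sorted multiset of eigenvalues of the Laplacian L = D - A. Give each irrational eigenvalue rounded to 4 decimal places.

With the vertex order [0, 1, 2, 3, 4, 5, 6, 7], the degrees are [3, 5, 5, 3, 5, 3, 3, 3], giving D = diag(3, 5, 5, 3, 5, 3, 3, 3) and L = D - A. Since every row of L sums to 0, the all-ones vector is in the kernel and 0 is an eigenvalue. The single zero eigenvalue shows the graph is connected.

[0, 3, 3, 3, 3, 5, 5, 8]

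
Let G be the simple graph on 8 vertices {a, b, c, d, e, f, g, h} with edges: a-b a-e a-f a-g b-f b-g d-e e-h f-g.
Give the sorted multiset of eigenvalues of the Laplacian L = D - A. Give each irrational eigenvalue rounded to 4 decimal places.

Reading degrees in the order [a, b, c, d, e, f, g, h] gives [4, 3, 0, 1, 3, 3, 3, 1]; set D = diag(4, 3, 0, 1, 3, 3, 3, 1) and form L = D - A. Diagonalising L (or applying a numerical eigensolver to the 8x8 matrix) gives the spectrum above. The 2 zero eigenvalues correspond to the 2 connected components. There are 2 zeros in the spectrum, matching the 2 components.

[0, 0, 0.3983, 1, 3.3399, 4, 4, 5.2618]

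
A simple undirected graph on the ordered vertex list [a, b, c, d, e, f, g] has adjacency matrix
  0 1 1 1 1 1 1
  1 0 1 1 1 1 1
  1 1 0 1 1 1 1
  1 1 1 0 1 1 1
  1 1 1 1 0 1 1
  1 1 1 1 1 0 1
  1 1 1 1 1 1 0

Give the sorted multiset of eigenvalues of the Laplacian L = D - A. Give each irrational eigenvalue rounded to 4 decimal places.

[0, 7, 7, 7, 7, 7, 7]

Each diagonal entry of L is the vertex degree and each off-diagonal entry is -1 where an edge is present, 0 otherwise; in the order [a, b, c, d, e, f, g] the diagonal is [6, 6, 6, 6, 6, 6, 6]. Diagonalising L (or applying a numerical eigensolver to the 7x7 matrix) gives the spectrum above. The eigenvalues sum to 42, which equals trace(L) = 2|E|.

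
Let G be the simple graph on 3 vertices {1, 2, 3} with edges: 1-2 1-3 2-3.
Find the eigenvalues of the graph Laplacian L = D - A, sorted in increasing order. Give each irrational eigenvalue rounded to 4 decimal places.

Reading degrees in the order [1, 2, 3] gives [2, 2, 2]; set D = diag(2, 2, 2) and form L = D - A. Since every row of L sums to 0, the all-ones vector is in the kernel and 0 is an eigenvalue. The eigenvalues sum to 6, which equals trace(L) = 2|E|. By the matrix-tree theorem the graph has (1/3) * product of the nonzero eigenvalues = 3 spanning trees.

[0, 3, 3]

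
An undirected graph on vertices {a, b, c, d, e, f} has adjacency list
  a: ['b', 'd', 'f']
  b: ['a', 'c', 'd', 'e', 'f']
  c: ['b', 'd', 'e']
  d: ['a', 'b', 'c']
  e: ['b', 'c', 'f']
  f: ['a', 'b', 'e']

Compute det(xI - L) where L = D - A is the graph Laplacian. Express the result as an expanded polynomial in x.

Reading degrees in the order [a, b, c, d, e, f] gives [3, 5, 3, 3, 3, 3]; set D = diag(3, 5, 3, 3, 3, 3) and form L = D - A. Computing det(xI - L) by cofactor expansion (or equivalently via sum-over-permutations) gives x^6 - 20x^5 + 155x^4 - 580x^3 + 1045x^2 - 726x. The coefficient of x^5 equals -trace(L) = -20, matching the sum of degrees. The eigenvalues sum to 20, which equals trace(L) = 2|E|. The largest eigenvalue, 6, is at most the vertex count 6.

x^6 - 20x^5 + 155x^4 - 580x^3 + 1045x^2 - 726x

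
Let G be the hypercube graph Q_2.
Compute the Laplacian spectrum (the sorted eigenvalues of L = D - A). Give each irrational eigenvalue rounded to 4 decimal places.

The graph has 4 vertices and degree multiset [2, 2, 2, 2]; D is the diagonal matrix of degrees and L = D - A. L is symmetric positive semidefinite, so every eigenvalue is real and nonnegative. The largest eigenvalue, 4, is at most the vertex count 4.

[0, 2, 2, 4]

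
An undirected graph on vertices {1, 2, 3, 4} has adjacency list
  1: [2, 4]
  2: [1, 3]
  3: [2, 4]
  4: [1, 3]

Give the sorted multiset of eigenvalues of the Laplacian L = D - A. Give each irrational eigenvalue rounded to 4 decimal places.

Each diagonal entry of L is the vertex degree and each off-diagonal entry is -1 where an edge is present, 0 otherwise; in the order [1, 2, 3, 4] the diagonal is [2, 2, 2, 2]. L is symmetric positive semidefinite, so every eigenvalue is real and nonnegative. By the matrix-tree theorem the graph has (1/4) * product of the nonzero eigenvalues = 4 spanning trees.

[0, 2, 2, 4]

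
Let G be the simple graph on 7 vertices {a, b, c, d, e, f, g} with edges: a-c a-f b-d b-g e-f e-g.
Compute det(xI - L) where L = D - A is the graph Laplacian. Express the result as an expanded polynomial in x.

Reading degrees in the order [a, b, c, d, e, f, g] gives [2, 2, 1, 1, 2, 2, 2]; set D = diag(2, 2, 1, 1, 2, 2, 2) and form L = D - A. Computing det(xI - L) by cofactor expansion (or equivalently via sum-over-permutations) gives x^7 - 12x^6 + 55x^5 - 120x^4 + 126x^3 - 56x^2 + 7x. The coefficient of x^6 equals -trace(L) = -12, matching the sum of degrees. The largest eigenvalue, 3.8019, is at most the vertex count 7. The eigenvalues sum to 12, which equals trace(L) = 2|E|.

x^7 - 12x^6 + 55x^5 - 120x^4 + 126x^3 - 56x^2 + 7x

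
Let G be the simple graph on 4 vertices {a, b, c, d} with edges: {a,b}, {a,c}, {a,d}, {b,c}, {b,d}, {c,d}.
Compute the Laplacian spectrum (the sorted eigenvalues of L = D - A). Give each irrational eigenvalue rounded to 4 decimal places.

[0, 4, 4, 4]

Reading degrees in the order [a, b, c, d] gives [3, 3, 3, 3]; set D = diag(3, 3, 3, 3) and form L = D - A. Diagonalising L (or applying a numerical eigensolver to the 4x4 matrix) gives the spectrum above. The single zero eigenvalue shows the graph is connected. The eigenvalues sum to 12, which equals trace(L) = 2|E|.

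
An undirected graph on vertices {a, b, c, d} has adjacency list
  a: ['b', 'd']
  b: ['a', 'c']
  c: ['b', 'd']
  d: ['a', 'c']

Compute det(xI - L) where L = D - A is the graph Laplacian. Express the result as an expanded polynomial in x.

x^4 - 8x^3 + 20x^2 - 16x

Each diagonal entry of L is the vertex degree and each off-diagonal entry is -1 where an edge is present, 0 otherwise; in the order [a, b, c, d] the diagonal is [2, 2, 2, 2]. The eigenvalues of L are [0, 2, 2, 4]; the characteristic polynomial is the product of (x - lambda_i), which multiplies out to x^4 - 8x^3 + 20x^2 - 16x. The constant term is 0 because L is singular (the all-ones vector lies in its kernel).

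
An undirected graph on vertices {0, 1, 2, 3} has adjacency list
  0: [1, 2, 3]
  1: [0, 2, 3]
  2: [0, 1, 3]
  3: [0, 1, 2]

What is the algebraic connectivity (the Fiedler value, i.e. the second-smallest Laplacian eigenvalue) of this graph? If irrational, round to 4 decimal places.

4

Each diagonal entry of L is the vertex degree and each off-diagonal entry is -1 where an edge is present, 0 otherwise; in the order [0, 1, 2, 3] the diagonal is [3, 3, 3, 3]. The sorted Laplacian eigenvalues are [0, 4, 4, 4]; the algebraic connectivity is the second entry, 4. By the matrix-tree theorem the graph has (1/4) * product of the nonzero eigenvalues = 16 spanning trees. The eigenvalues sum to 12, which equals trace(L) = 2|E|.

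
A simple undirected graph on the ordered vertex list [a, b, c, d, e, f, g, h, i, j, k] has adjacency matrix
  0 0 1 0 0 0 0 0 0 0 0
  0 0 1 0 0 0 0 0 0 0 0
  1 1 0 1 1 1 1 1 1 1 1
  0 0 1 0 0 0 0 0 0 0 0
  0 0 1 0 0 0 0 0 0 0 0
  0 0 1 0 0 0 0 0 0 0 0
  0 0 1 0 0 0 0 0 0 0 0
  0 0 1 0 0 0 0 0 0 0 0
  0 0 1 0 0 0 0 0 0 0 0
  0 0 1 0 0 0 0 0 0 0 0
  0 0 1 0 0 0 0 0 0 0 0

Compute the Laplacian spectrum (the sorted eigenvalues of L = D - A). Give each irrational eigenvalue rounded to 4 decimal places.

Reading degrees in the order [a, b, c, d, e, f, g, h, i, j, k] gives [1, 1, 10, 1, 1, 1, 1, 1, 1, 1, 1]; set D = diag(1, 1, 10, 1, 1, 1, 1, 1, 1, 1, 1) and form L = D - A. Since every row of L sums to 0, the all-ones vector is in the kernel and 0 is an eigenvalue. The single zero eigenvalue shows the graph is connected. There is one zero in the spectrum, matching the 1 component.

[0, 1, 1, 1, 1, 1, 1, 1, 1, 1, 11]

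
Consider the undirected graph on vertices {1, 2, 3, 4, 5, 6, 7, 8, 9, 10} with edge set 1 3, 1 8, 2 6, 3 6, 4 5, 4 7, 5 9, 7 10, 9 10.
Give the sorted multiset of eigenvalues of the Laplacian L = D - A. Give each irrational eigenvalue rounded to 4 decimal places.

[0, 0, 0.3820, 1.3820, 1.3820, 1.3820, 2.6180, 3.6180, 3.6180, 3.6180]

Reading degrees in the order [1, 2, 3, 4, 5, 6, 7, 8, 9, 10] gives [2, 1, 2, 2, 2, 2, 2, 1, 2, 2]; set D = diag(2, 1, 2, 2, 2, 2, 2, 1, 2, 2) and form L = D - A. Diagonalising L (or applying a numerical eigensolver to the 10x10 matrix) gives the spectrum above. The 2 zero eigenvalues correspond to the 2 connected components. The largest eigenvalue, 3.6180, is at most the vertex count 10.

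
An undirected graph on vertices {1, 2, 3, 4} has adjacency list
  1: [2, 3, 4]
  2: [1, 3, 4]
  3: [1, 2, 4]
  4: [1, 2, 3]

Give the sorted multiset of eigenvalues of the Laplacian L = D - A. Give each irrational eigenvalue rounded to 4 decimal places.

[0, 4, 4, 4]

With the vertex order [1, 2, 3, 4], the degrees are [3, 3, 3, 3], giving D = diag(3, 3, 3, 3) and L = D - A. Diagonalising L (or applying a numerical eigensolver to the 4x4 matrix) gives the spectrum above. The single zero eigenvalue shows the graph is connected.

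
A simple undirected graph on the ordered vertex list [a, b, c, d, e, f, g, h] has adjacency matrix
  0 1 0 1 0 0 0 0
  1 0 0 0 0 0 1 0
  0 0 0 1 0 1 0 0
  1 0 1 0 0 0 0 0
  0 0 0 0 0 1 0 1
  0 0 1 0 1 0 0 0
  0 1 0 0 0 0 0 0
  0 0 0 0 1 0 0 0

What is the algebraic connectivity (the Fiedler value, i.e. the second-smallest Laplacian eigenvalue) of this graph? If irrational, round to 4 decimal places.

0.1522

Each diagonal entry of L is the vertex degree and each off-diagonal entry is -1 where an edge is present, 0 otherwise; in the order [a, b, c, d, e, f, g, h] the diagonal is [2, 2, 2, 2, 2, 2, 1, 1]. The smallest Laplacian eigenvalue is always 0. The next one, lambda_2 = 0.1522, measures how hard the graph is to disconnect: larger values mean better connectivity. By the matrix-tree theorem the graph has (1/8) * product of the nonzero eigenvalues = 1 spanning tree. The eigenvalues sum to 14, which equals trace(L) = 2|E|.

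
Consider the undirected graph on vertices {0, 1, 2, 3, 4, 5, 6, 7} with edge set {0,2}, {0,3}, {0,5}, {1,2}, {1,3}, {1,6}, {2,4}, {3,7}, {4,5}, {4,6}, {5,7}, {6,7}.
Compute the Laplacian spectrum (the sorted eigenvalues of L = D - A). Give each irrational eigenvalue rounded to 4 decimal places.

[0, 2, 2, 2, 4, 4, 4, 6]

With the vertex order [0, 1, 2, 3, 4, 5, 6, 7], the degrees are [3, 3, 3, 3, 3, 3, 3, 3], giving D = diag(3, 3, 3, 3, 3, 3, 3, 3) and L = D - A. The multiplicity of 0 as a Laplacian eigenvalue equals the number of connected components. The single zero eigenvalue shows the graph is connected. The largest eigenvalue, 6, is at most the vertex count 8. The eigenvalues sum to 24, which equals trace(L) = 2|E|.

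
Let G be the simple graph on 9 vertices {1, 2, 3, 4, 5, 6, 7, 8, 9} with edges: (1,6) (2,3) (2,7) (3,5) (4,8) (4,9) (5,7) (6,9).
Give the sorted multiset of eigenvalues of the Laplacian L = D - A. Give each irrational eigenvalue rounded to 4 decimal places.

[0, 0, 0.3820, 1.3820, 2, 2, 2.6180, 3.6180, 4]

With the vertex order [1, 2, 3, 4, 5, 6, 7, 8, 9], the degrees are [1, 2, 2, 2, 2, 2, 2, 1, 2], giving D = diag(1, 2, 2, 2, 2, 2, 2, 1, 2) and L = D - A. The multiplicity of 0 as a Laplacian eigenvalue equals the number of connected components. The 2 zero eigenvalues correspond to the 2 connected components. The largest eigenvalue, 4, is at most the vertex count 9. The eigenvalues sum to 16, which equals trace(L) = 2|E|.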